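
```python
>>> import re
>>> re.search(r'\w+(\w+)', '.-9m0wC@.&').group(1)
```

Pattern: one or more of a word character; then one or more of a word character (captured).
`re.search` tries every starting position until one works.
The match spans [2:7] → '9m0wC'.
Captured: group 1 = 'C'.

'C'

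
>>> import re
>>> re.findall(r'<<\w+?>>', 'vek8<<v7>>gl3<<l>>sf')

['<<v7>>', '<<l>>']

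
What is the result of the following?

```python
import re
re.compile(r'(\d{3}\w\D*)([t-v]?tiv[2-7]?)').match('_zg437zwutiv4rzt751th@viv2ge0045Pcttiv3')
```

None

With `match`, the pattern is implicitly anchored at the beginning.
Here the string doesn't start with a match, so the call returns None.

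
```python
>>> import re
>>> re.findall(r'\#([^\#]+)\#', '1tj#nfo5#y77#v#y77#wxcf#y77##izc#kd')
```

['nfo5', 'v', 'wxcf', 'izc']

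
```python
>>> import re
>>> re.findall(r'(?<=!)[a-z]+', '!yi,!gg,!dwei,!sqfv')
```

The `(?=…)`/`(?<=…)` assertion just peeks at neighbouring text; it doesn't advance the match position.
Matches: at [1:3] → 'yi'; at [5:7] → 'gg'; at [9:13] → 'dwei'; at [15:19] → 'sqfv'.
No capturing groups, so `findall` returns the 4 full match strings.

['yi', 'gg', 'dwei', 'sqfv']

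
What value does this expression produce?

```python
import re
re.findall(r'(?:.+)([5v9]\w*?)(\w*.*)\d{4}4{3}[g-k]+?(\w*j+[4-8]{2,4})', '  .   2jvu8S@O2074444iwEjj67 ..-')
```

[('v', 'u8S@O', 'wEjj67')]

The pattern matches one or more of any character (non-capturing group); then one of [5v9], then zero or more of a word character (lazy) (captured); then zero or more of a word character, then zero or more of any character (captured); then exactly 4 of a digit, then exactly 3 of a literal '4', then one or more of a character in [g-k] (lazy); then zero or more of a word character, then one or more of the literal 'j', then 2 to 4 of a character in [4-8] (captured).
Scanning left to right: at [0:28] match '  .   2jvu8S@O2074444iwEjj67', groups = ('v', 'u8S@O', 'wEjj67').
`findall` packs the 3 group values into a tuple for every match.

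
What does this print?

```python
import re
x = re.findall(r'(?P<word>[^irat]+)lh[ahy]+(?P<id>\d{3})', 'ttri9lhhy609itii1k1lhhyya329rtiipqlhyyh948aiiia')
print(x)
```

[('9', '609'), ('1k1', '329'), ('pq', '948')]

This matches one or more of any character except [irat] (captured as 'word'); then the literal 'lh', then one or more of one of [ahy]; then exactly 3 of a digit (captured as 'id').
2 groups means each result is a tuple of 2 captured strings — 3 here.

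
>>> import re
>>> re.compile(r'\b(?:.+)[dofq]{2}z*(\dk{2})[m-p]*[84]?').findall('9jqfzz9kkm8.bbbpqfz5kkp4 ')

The pattern matches a word boundary (`\b`, zero-width); then one or more of any character (non-capturing group); then exactly 2 of one of [dofq], then zero or more of a literal 'z'; then a digit, then exactly 2 of the literal 'k' (captured); then zero or more of a character in [m-p], then optionally one of [84].
Walking the string: at [0:24] match '9jqfzz9kkm8.bbbpqfz5kkp4', group 1 = '5kk'.
One capturing group, so `findall` returns just the captured substring from the one match — 1 in all.

['5kk']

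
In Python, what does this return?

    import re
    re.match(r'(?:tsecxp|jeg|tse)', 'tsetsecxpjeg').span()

(0, 3)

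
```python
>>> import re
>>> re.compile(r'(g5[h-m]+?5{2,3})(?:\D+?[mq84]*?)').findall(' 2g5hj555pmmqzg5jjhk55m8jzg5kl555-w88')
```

The `?` after the quantifier makes it lazy — it takes as little as possible before letting the rest of the pattern try.
Because there's exactly one group, `findall` drops the full match and keeps group 1 from each hit.

['g5hj555', 'g5jjhk55', 'g5kl555']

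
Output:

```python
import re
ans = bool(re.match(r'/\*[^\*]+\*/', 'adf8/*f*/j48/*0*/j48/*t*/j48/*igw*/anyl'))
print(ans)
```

False

`re.match` only tries the pattern at the start of the string.
Here the pattern fails at index 0, so the call returns None, and `bool(None)` is False.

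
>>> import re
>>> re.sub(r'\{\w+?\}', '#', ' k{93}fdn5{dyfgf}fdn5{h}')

' k#fdn5#fdn5#'

Every occurrence is swapped for '#'.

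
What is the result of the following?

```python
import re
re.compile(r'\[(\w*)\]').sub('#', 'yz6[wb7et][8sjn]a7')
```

Matches: at [3:10] → '[wb7et]'; at [10:16] → '[8sjn]'.
Each match is replaced by '#'.

'yz6##a7'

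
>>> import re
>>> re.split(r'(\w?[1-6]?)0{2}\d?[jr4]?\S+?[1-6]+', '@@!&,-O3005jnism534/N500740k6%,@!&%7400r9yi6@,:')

Pattern: optionally a word character, then optionally a character in [1-6] (captured); then exactly 2 of a literal '0', then optionally a digit, then optionally one of [jr4]; then one or more of a non-whitespace character (lazy); then one or more of a character in [1-6].
A non-greedy quantifier consumes as few characters as it can — just enough that the remainder of the pattern still matches from where it stops; whatever follows it matches normally.
Matches to split on: at [6:19] → 'O3005jnism534'; at [20:29] → 'N500740k6'; at [35:44] → '7400r9yi6'.
`re.split` interleaves the captured-group text with the surrounding fragments.

['@@!&,-', 'O3', '/', 'N5', '%,@!&%', '74', '@,:']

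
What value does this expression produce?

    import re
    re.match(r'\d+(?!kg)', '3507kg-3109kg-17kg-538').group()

'350'

The negative lookaround is zero-width — it rules out positions where the adjacent text would match, without consuming anything.
`re.match` only tries the pattern at the start of the string.
The match spans [0:3] → '350'.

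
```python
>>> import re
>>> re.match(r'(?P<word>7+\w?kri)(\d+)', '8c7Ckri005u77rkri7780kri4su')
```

`re.match` won't scan ahead — the pattern has to work from the very first character.
Here position 0 doesn't satisfy it, so the call returns None.

None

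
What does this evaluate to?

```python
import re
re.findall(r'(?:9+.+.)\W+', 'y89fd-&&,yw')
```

This matches one or more of the literal '9', then one or more of any character, then any character (non-capturing group); then one or more of a non-word character.
Matches: at [2:9] → '9fd-&&,'.
`findall` yields the raw match text (1 of them) because the pattern has no groups.

['9fd-&&,']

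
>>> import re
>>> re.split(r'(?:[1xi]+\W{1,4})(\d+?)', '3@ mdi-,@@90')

The pattern matches one or more of one of [1xi], then 1 to 4 of a non-word character (non-capturing group); then one or more of a digit (lazy) (captured).
Because the quantifier is non-greedy, it stops expanding at the earliest point where the rest of the pattern can succeed.
Matches to split on: at [5:11] → 'i-,@@9'.
`re.split` interleaves the captured-group text with the surrounding fragments.

['3@ md', '9', '0']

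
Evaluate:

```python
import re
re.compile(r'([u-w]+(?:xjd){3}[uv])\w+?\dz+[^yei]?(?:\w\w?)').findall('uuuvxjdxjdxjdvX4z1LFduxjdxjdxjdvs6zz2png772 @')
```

['uuuvxjdxjdxjdv', 'uxjdxjdxjdv']

The pattern matches one or more of a character in [u-w], then the literal 'xjd' repeated 3 times, then one of [uv] (captured); then one or more of a word character (lazy); then a digit, then one or more of a literal 'z', then optionally any character except [yei]; then a word character, then optionally a word character (non-capturing group).
A non-greedy quantifier consumes as few characters as it can — just enough that the remainder of the pattern still matches from where it stops; whatever follows it matches normally.
Walking the string: at [0:20] match 'uuuvxjdxjdxjdvX4z1LF', group 1 = 'uuuvxjdxjdxjdv'; at [21:39] match 'uxjdxjdxjdvs6zz2pn', group 1 = 'uxjdxjdxjdv'.
One capturing group, so `findall` returns just the captured substring from each match — 2 in all.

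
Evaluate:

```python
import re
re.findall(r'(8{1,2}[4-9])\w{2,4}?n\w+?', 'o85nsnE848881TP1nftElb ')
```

['85', '888']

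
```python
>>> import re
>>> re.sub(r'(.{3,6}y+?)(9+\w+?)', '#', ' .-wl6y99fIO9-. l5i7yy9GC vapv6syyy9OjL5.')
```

'#IO9-#C #jL5.'

The `?` after the quantifier makes it lazy — it takes as little as possible before letting the rest of the pattern try.
Every occurrence is swapped for '#'.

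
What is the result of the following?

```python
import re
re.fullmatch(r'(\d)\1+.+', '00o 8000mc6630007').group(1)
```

The backreference `\1` re-matches whatever the first group consumed, character for character.
`re.fullmatch` requires the pattern to consume the entire string.
The match spans [0:17] → '00o 8000mc6630007'.
Captured: group 1 = '0'.

'0'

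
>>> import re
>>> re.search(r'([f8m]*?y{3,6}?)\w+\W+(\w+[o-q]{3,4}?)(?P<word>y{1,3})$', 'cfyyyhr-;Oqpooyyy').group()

Pattern: zero or more of one of [f8m] (lazy), then 3 to 6 of a literal 'y' (lazy) (captured); then one or more of a word character, then one or more of a non-word character; then one or more of a word character, then 3 to 4 of a character in [o-q] (lazy) (captured); then 1 to 3 of a literal 'y' (captured as 'word'); then anchored at the end.
The match spans [1:17] → 'fyyyhr-;Oqpooyyy'.

'fyyyhr-;Oqpooyyy'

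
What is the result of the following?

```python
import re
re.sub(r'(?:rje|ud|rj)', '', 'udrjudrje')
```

`|` is ordered: at each position the engine commits to the first alternative that works.
`sub` substitutes '' at each match site.

''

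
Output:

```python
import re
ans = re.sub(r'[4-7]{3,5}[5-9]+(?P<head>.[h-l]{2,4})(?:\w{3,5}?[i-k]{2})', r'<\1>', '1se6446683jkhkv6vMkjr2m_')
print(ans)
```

Each match is replaced using the text its own group 1 captured.

1se<3jkhk>r2m_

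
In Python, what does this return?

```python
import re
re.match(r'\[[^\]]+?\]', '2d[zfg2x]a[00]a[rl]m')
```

None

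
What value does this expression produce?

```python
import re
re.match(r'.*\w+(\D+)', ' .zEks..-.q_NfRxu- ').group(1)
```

'- '

This matches zero or more of any character; then one or more of a word character; then one or more of a non-digit (captured).
With `match`, the pattern is implicitly anchored at the beginning.
The match spans [0:19] → ' .zEks..-.q_NfRxu- '.
Captured: group 1 = '- '.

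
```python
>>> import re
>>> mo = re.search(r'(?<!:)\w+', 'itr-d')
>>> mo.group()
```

'itr'

The negative lookaround is zero-width — it rules out positions where the adjacent text would match, without consuming anything.
The match spans [0:3] → 'itr'.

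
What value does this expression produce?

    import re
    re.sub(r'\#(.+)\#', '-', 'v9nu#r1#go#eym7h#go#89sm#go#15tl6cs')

'v9nu-15tl6cs'

Matches: at [4:28] → '#r1#go#eym7h#go#89sm#go#'.
`sub` substitutes '-' at each match site.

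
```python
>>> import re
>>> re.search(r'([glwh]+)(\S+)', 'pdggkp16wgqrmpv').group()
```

Pattern: one or more of one of [glwh] (captured); then one or more of a non-whitespace character (captured).
`re.search` scans for the first position where the pattern succeeds.
The match spans [2:15] → 'ggkp16wgqrmpv'.
Captured: group 1 = 'gg', group 2 = 'kp16wgqrmpv'.

'ggkp16wgqrmpv'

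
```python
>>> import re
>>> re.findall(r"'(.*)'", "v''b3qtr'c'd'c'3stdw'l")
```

One capturing group, so `findall` returns just the captured substring from the one match — 1 in all.

["'b3qtr'c'd'c'3stdw"]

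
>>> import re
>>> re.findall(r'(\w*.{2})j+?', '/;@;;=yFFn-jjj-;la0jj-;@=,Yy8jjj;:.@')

['yFFn-j', 'la0j', 'Yy8jj']

Because there's exactly one group, `findall` drops the full match and keeps group 1 from each hit.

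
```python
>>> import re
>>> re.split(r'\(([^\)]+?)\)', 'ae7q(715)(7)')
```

Matches to split on: at [4:9] → '(715)'; at [9:12] → '(7)'.
With a capturing group present, the delimiter's captured portion is kept in the result list.

['ae7q', '715', '', '7', '']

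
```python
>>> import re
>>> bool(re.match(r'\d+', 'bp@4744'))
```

Pattern: one or more of a digit.
`match` is anchored at position 0; if the pattern doesn't fit there, it returns None.
Here position 0 doesn't satisfy it, so the call returns None, and `bool(None)` is False.

False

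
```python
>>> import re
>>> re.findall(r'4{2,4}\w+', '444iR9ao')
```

['444iR9ao']

This matches 2 to 4 of a literal '4'; then one or more of a word character.
Since nothing is captured, `findall` lists the 1 matched substring directly.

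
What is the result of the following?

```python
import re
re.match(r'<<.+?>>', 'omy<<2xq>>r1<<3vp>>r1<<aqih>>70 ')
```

`re.match` only tries the pattern at the start of the string.
Here the string doesn't start with a match, so the call returns None.

None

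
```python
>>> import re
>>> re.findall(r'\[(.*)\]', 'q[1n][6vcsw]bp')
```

With a single group, `findall` returns only what that group captured — 1 item.

['1n][6vcsw']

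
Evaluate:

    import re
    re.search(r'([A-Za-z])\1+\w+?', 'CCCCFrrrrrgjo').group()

`\1` has to match the exact text group 1 already captured.
`search` walks the string left to right and returns the first match it finds.
The match spans [0:5] → 'CCCCF'.
Captured: group 1 = 'C'.

'CCCCF'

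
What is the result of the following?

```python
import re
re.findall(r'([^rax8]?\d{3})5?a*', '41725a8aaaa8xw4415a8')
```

Because there's exactly one group, `findall` drops the full match and keeps group 1 from each hit.

['4172', 'w441']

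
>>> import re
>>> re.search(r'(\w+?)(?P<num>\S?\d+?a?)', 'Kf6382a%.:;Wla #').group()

'Kf6'

Because the quantifier is non-greedy, it stops expanding at the earliest point where the rest of the pattern can succeed.
The match spans [0:3] → 'Kf6'.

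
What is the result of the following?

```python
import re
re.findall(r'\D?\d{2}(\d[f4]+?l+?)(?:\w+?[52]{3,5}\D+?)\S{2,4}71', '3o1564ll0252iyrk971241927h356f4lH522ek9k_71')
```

['64l', '6f4l']

The pattern matches optionally a non-digit, then exactly 2 of a digit; then a digit, then one or more of one of [f4] (lazy), then one or more of the literal 'l' (lazy) (captured); then one or more of a word character (lazy), then 3 to 5 of one of [52], then one or more of a non-digit (lazy) (non-capturing group); then 2 to 4 of a non-whitespace character, then the literal '71'.
With a single group, `findall` returns only what that group captured — 2 items.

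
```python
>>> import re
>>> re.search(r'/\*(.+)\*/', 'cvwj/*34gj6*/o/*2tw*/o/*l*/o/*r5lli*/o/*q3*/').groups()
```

`re.search` scans for the first position where the pattern succeeds.
The match spans [4:44] → '/*34gj6*/o/*2tw*/o/*l*/o/*r5lli*/o/*q3*/'.
Captured: group 1 = '34gj6*/o/*2tw*/o/*l*/o/*r5lli*/o/*q3'.

('34gj6*/o/*2tw*/o/*l*/o/*r5lli*/o/*q3',)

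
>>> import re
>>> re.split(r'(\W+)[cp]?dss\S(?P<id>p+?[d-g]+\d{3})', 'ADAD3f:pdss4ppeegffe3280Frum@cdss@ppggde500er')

The pattern matches one or more of a non-word character (captured); then optionally one of [cp], then the literal 'dss', then a non-whitespace character; then one or more of the literal 'p' (lazy), then one or more of a character in [d-g], then exactly 3 of a digit (captured as 'id').
Because the pattern has a capturing group, `split` also inserts each captured text between the pieces.

['ADAD3f', ':', 'ppeegffe328', '0Frum', '@', 'ppggde500', 'er']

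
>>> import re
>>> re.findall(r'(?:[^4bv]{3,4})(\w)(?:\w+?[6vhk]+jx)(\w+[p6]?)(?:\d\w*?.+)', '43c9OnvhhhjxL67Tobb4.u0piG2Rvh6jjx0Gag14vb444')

[('n', 'L67Tobb')]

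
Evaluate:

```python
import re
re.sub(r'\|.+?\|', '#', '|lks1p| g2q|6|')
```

A `+?`/`*?`/`{m,n}?` starts at its minimum and grows only as far as needed for what follows to match.
Matches: at [0:7] → '|lks1p|'; at [11:14] → '|6|'.
Every occurrence is swapped for '#'.

'# g2q#'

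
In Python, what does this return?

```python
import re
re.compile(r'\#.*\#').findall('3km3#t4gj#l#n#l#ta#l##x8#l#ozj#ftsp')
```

Matches: at [4:31] → '#t4gj#l#n#l#ta#l##x8#l#ozj#'.
Since nothing is captured, `findall` lists the 1 matched substring directly.

['#t4gj#l#n#l#ta#l##x8#l#ozj#']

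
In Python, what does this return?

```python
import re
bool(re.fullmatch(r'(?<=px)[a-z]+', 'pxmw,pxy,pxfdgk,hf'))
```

False

`re.fullmatch` is like wrapping the pattern in `^…$` (in single-line mode).
Here the string isn't matched end-to-end, so the call returns None, and `bool(None)` is False.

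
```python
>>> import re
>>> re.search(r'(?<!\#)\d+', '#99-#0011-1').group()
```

The negative lookahead/lookbehind blocks any match where the forbidden context is present.
Unlike `match`, `search` isn't anchored — it looks for the pattern anywhere in the string.
The match spans [2:3] → '9'.

'9'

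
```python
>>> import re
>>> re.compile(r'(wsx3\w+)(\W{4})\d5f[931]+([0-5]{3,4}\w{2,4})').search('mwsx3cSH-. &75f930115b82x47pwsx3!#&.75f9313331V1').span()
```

(1, 25)

The pattern matches the literal 'ws', then the literal 'x3', then one or more of a word character (captured); then exactly 4 of a non-word character (captured); then a digit, then the literal '5f', then one or more of one of [931]; then 3 to 4 of a character in [0-5], then 2 to 4 of a word character (captured).
Unlike `match`, `search` isn't anchored — it looks for the pattern anywhere in the string.
The match spans [1:25] → 'wsx3cSH-. &75f930115b82x'.
Captured: group 1 = 'wsx3cSH', group 2 = '-. &', group 3 = '0115b82x'.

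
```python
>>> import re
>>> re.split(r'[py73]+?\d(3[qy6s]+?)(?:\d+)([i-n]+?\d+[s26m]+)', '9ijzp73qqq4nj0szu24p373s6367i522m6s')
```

['9ijz', '3qqq', 'nj0s', 'zu24', '3s', 'i522m6s', '']

With the lazy modifier that quantifier settles for the fewest repetitions that let the rest of the pattern succeed (the atoms after it are unaffected and can still be greedy).
With a capturing group present, the delimiter's captured portion is kept in the result list.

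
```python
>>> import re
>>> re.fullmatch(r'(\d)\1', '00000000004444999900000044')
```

A backreference is literal: `\1` must see the identical characters the first group matched.
For `fullmatch`, every character of the input must be accounted for by the pattern.
Here there's no way to consume every character, so the call returns None.

None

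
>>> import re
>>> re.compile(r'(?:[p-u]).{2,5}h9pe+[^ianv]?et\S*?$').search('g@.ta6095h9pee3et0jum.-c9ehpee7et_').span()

The pattern matches a character in [p-u] (non-capturing group); then 2 to 5 of any character, then the literal 'h9p', then one or more of the literal 'e'; then optionally any character except [ianv], then the literal 'et', then zero or more of a non-whitespace character (lazy); then anchored at the end.
`search` walks the string left to right and returns the first match it finds.
The match spans [3:34] → 'ta6095h9pee3et0jum.-c9ehpee7et_'.

(3, 34)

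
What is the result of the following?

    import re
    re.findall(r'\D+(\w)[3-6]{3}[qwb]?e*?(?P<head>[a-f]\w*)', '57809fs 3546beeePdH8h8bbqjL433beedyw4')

This matches one or more of a non-digit; then a word character (captured); then exactly 3 of a character in [3-6], then optionally one of [qwb], then zero or more of a literal 'e' (lazy); then a character in [a-f], then zero or more of a word character (captured as 'head').
With the lazy modifier that quantifier settles for the fewest repetitions that let the rest of the pattern succeed (the atoms after it are unaffected and can still be greedy).
Walking the string: at [5:37] match 'fs 3546beeePdH8h8bbqjL433beedyw4', groups = ('3', 'eeePdH8h8bbqjL433beedyw4').
2 groups means the one result is a tuple of 2 captured strings — 1 here.

[('3', 'eeePdH8h8bbqjL433beedyw4')]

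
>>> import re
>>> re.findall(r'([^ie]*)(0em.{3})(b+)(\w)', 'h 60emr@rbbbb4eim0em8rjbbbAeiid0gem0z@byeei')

[('h 6', '0emr@r', 'bbbb', '4'), ('m', '0em8rj', 'bbb', 'A')]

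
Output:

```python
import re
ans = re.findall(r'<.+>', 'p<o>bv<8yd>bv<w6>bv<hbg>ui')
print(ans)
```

Walking the string: at [1:24] → '<o>bv<8yd>bv<w6>bv<hbg>'.
With no groups in the pattern, `findall` gives back each whole match — 1 here.

['<o>bv<8yd>bv<w6>bv<hbg>']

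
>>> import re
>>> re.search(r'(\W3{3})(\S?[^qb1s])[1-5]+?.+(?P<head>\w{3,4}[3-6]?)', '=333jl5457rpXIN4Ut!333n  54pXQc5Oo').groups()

('=333', 'jl', '5Oo')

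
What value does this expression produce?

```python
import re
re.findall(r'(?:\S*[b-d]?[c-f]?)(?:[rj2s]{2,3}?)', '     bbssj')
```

Pattern: zero or more of a non-whitespace character, then optionally a character in [b-d], then optionally a character in [c-f] (non-capturing group); then 2 to 3 of one of [rj2s] (lazy) (non-capturing group).
`findall` yields the raw match text (1 of them) because the pattern has no groups.

['bbssj']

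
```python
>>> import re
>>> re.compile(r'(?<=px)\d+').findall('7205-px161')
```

['161']

Because the assertion is zero-width, the text it checks is not consumed and won't appear in the result.
Matches: at [7:10] → '161'.
No capturing groups, so `findall` returns the 1 full match string.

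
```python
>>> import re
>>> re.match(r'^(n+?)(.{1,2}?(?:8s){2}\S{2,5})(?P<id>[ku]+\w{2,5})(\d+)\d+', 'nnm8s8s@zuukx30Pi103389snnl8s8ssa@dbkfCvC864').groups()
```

('n', 'nm8s8s@zuu', 'kx30Pi', '10338')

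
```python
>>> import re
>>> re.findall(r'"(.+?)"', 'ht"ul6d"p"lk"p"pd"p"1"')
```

Matches: at [2:8] match '"ul6d"', group 1 = 'ul6d'; at [9:13] match '"lk"', group 1 = 'lk'; at [14:18] match '"pd"', group 1 = 'pd'; at [19:22] match '"1"', group 1 = '1'.
With a single group, `findall` returns only what that group captured — 4 items.

['ul6d', 'lk', 'pd', '1']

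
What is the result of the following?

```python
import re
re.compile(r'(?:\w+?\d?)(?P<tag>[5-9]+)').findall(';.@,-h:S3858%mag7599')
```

The pattern matches one or more of a word character (lazy), then optionally a digit (non-capturing group); then one or more of a character in [5-9] (captured as 'tag').
The `?` after the quantifier makes it lazy — it takes as little as possible before letting the rest of the pattern try.
Walking the string: at [7:12] match 'S3858', group 1 = '858'; at [13:20] match 'mag7599', group 1 = '599'.
One capturing group, so `findall` returns just the captured substring from each match — 2 in all.

['858', '599']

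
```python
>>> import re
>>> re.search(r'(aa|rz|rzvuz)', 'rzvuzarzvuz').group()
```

`|` is ordered: at each position the engine commits to the first alternative that works.
`re.search` scans for the first position where the pattern succeeds.
The match spans [0:2] → 'rz'.
Captured: group 1 = 'rz'.

'rz'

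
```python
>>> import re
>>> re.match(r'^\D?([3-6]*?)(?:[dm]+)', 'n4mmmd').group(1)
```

'4'

This matches anchored at the start of the string; then optionally a non-digit; then zero or more of a character in [3-6] (lazy) (captured); then one or more of one of [dm] (non-capturing group).
`re.match` only tries the pattern at the start of the string.
The match spans [0:6] → 'n4mmmd'.
Captured: group 1 = '4'.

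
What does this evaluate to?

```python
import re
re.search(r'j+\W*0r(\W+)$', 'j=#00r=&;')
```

None

Pattern: one or more of a literal 'j'; then zero or more of a non-word character, then the literal '0r'; then one or more of a non-word character (captured); then anchored at the end.
`search` walks the string left to right and returns the first match it finds.
Here the pattern never matches, so the call returns None.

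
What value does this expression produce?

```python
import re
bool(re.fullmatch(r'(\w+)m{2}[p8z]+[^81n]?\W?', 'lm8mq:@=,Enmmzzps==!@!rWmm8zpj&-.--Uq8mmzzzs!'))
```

For `fullmatch`, every character of the input must be accounted for by the pattern.
Here there's no way to consume every character, so the call returns None, and `bool(None)` is False.

False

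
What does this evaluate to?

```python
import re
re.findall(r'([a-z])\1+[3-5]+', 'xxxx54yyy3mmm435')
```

['x', 'y', 'm']

`\1` is not a pattern — it's the concrete string captured by group 1, re-applied verbatim.
Matches: at [0:6] match 'xxxx54', group 1 = 'x'; at [6:10] match 'yyy3', group 1 = 'y'; at [10:16] match 'mmm435', group 1 = 'm'.
With a single group, `findall` returns only what that group captured — 3 items.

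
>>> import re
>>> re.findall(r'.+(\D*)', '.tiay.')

['']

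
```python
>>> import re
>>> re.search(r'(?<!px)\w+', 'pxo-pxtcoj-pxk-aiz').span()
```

(0, 3)

A negative assertion filters positions out without eating any characters.
Unlike `match`, `search` isn't anchored — it looks for the pattern anywhere in the string.
The match spans [0:3] → 'pxo'.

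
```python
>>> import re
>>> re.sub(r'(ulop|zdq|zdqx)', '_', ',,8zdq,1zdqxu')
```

Alternation isn't longest-match — the leftmost alternative that fits at this position is chosen.
Matches: at [3:6] → 'zdq'; at [8:11] → 'zdq'.
`sub` substitutes '_' at each match site.

',,8_,1_xu'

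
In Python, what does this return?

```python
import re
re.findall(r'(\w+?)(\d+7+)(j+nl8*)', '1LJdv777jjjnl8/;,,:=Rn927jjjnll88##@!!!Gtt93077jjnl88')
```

[('1LJdv', '777', 'jjjnl8'), ('Rn', '927', 'jjjnl'), ('Gtt', '93077', 'jjnl88')]

Lazy quantifiers expand one character at a time until the remainder of the pattern can match.
With 3 capturing groups, `findall` returns a 3-tuple per match.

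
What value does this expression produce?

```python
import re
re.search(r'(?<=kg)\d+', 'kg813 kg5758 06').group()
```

The positive lookaround only admits positions where the adjacent text matches; those characters stay outside the span.
Unlike `match`, `search` isn't anchored — it looks for the pattern anywhere in the string.
The match spans [2:5] → '813'.

'813'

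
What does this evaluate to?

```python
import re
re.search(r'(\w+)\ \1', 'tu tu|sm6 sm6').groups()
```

('tu',)

The backreference `\1` re-matches whatever the first group consumed, character for character.
`search` walks the string left to right and returns the first match it finds.
The match spans [0:5] → 'tu tu'.
Captured: group 1 = 'tu'.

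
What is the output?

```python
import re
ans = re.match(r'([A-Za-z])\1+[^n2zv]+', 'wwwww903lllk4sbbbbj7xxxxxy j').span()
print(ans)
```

(0, 28)

A backreference is literal: `\1` must see the identical characters the first group matched.
`re.match` won't scan ahead — the pattern has to work from the very first character.
The match spans [0:28] → 'wwwww903lllk4sbbbbj7xxxxxy j'.
Captured: group 1 = 'w'.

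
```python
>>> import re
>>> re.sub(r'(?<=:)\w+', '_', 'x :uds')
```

Lookahead/lookbehind check context without consuming it, so the matched span excludes the asserted characters.
Every occurrence is swapped for '_'.

'x :_'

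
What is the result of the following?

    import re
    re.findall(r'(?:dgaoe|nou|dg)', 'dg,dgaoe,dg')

['dg', 'dgaoe', 'dg']

Alternation isn't longest-match — the leftmost alternative that fits at this position is chosen.
Scanning left to right: at [0:2] → 'dg'; at [3:8] → 'dgaoe'; at [9:11] → 'dg'.
`findall` yields the raw match text (3 of them) because the pattern has no groups.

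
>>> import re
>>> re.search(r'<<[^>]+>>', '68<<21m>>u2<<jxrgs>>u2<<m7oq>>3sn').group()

'<<21m>>'

The match spans [2:9] → '<<21m>>'.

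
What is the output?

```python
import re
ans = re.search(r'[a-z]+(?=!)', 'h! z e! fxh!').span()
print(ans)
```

Because the assertion is zero-width, the text it checks is not consumed and won't appear in the result.
The match spans [0:1] → 'h'.

(0, 1)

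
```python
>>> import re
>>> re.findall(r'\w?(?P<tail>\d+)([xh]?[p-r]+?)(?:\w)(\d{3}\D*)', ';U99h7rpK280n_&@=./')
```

[('7', 'rp', '280n_&@=./')]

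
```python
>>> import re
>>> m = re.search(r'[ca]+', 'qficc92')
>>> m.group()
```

'cc'

The pattern matches one or more of one of [ca].
Unlike `match`, `search` isn't anchored — it looks for the pattern anywhere in the string.
The match spans [3:5] → 'cc'.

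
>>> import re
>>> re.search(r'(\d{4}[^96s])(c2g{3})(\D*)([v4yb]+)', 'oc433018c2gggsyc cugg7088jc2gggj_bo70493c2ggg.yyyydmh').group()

'33018c2gggsy'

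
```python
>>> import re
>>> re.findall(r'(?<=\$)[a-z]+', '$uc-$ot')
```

Lookahead/lookbehind check context without consuming it, so the matched span excludes the asserted characters.
Since nothing is captured, `findall` lists the 2 matched substrings directly.

['uc', 'ot']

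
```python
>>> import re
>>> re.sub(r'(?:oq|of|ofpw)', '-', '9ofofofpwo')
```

Alternation isn't longest-match — the leftmost alternative that fits at this position is chosen.
Every occurrence is swapped for '-'.

'9---pwo'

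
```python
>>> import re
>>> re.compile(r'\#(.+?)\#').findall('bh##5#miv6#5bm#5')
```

['#5', '5bm']

A non-greedy quantifier consumes as few characters as it can — just enough that the remainder of the pattern still matches from where it stops; whatever follows it matches normally.
Scanning left to right: at [2:6] match '##5#', group 1 = '#5'; at [10:15] match '#5bm#', group 1 = '5bm'.
With a single group, `findall` returns only what that group captured — 2 items.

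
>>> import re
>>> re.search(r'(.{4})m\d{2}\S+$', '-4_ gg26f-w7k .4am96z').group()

' .4am96z'

This matches exactly 4 of any character (captured); then a literal 'm', then exactly 2 of a digit, then one or more of a non-whitespace character; then anchored at the end.
`search` walks the string left to right and returns the first match it finds.
The match spans [13:21] → ' .4am96z'.
Captured: group 1 = ' .4a'.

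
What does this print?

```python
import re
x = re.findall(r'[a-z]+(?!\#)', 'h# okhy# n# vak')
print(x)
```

['okh', 'vak']

`(?!…)`/`(?<!…)` only lets a position through if the neighbouring text does NOT match; no characters are consumed.
No capturing groups, so `findall` returns the 2 full match strings.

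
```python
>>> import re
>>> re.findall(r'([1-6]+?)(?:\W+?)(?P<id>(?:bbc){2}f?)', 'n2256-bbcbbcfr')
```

Pattern: one or more of a character in [1-6] (lazy) (captured); then one or more of a non-word character (lazy) (non-capturing group); then the literal 'bbc' repeated 2 times, then optionally a literal 'f' (captured as 'id').
Scanning left to right: at [1:13] match '2256-bbcbbcf', groups = ('2256', 'bbcbbcf').
`findall` packs the 2 group values into a tuple for every match.

[('2256', 'bbcbbcf')]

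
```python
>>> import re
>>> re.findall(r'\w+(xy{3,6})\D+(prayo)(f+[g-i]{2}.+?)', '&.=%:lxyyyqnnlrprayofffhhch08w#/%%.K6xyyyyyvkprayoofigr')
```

[('xyyy', 'prayo', 'fffhhc')]

A non-greedy quantifier consumes as few characters as it can — just enough that the remainder of the pattern still matches from where it stops; whatever follows it matches normally.
3 groups means the one result is a tuple of 3 captured strings — 1 here.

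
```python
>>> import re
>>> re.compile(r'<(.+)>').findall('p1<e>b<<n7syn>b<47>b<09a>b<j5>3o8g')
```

['e>b<<n7syn>b<47>b<09a>b<j5']

Walking the string: at [2:30] match '<e>b<<n7syn>b<47>b<09a>b<j5>', group 1 = 'e>b<<n7syn>b<47>b<09a>b<j5'.
With a single group, `findall` returns only what that group captured — 1 item.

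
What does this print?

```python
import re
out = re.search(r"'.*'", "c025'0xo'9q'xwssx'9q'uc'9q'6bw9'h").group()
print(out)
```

'0xo'9q'xwssx'9q'uc'9q'6bw9'

`re.search` tries every starting position until one works.
The match spans [4:32] → "'0xo'9q'xwssx'9q'uc'9q'6bw9'".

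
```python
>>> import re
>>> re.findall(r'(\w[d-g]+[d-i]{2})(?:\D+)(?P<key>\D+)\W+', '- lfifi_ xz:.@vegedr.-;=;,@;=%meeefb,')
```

This matches a word character, then one or more of a character in [d-g], then exactly 2 of a character in [d-i] (captured); then one or more of a non-digit (non-capturing group); then one or more of a non-digit (captured as 'key'); then one or more of a non-word character.
With 2 capturing groups, `findall` returns a 2-tuple per match.

[('lfif', 'b')]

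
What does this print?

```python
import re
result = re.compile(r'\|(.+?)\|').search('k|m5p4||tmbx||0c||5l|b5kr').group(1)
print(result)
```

The match spans [1:7] → '|m5p4|'.
Captured: group 1 = 'm5p4'.

m5p4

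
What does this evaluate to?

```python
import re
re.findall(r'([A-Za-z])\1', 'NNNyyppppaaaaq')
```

['N', 'y', 'p', 'p', 'a', 'a']

`\1` has to match the exact text group 1 already captured.
Because there's exactly one group, `findall` drops the full match and keeps group 1 from each hit.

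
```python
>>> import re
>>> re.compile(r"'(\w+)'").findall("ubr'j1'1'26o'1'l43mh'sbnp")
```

['j1', '26o', 'l43mh']

`findall` collects group 1 from each match (3 total).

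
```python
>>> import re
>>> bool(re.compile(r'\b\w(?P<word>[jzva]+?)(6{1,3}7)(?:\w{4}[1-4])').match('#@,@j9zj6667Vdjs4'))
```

False

This matches a word boundary (`\b`, zero-width); then a word character; then one or more of one of [jzva] (lazy) (captured as 'word'); then 1 to 3 of the literal '6', then the literal '7' (captured); then exactly 4 of a word character, then a character in [1-4] (non-capturing group).
`re.match` won't scan ahead — the pattern has to work from the very first character.
Here the pattern fails at index 0, so the call returns None, and `bool(None)` is False.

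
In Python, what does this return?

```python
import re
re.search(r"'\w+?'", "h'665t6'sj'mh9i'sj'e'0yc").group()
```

"'665t6'"

The match spans [1:8] → "'665t6'".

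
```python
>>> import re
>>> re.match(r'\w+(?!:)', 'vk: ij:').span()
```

With `match`, the pattern is implicitly anchored at the beginning.
The match spans [0:1] → 'v'.

(0, 1)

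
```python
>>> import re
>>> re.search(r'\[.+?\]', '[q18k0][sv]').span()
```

A non-greedy quantifier consumes as few characters as it can — just enough that the remainder of the pattern still matches from where it stops; whatever follows it matches normally.
The match spans [0:7] → '[q18k0]'.

(0, 7)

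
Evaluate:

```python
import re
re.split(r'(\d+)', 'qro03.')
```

Pattern: one or more of a digit (captured).
Matches to split on: at [3:5] → '03'.
`re.split` interleaves the captured-group text with the surrounding fragments.

['qro', '03', '.']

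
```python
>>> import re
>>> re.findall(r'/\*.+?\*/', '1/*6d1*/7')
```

['/*6d1*/']

Matches: at [1:8] → '/*6d1*/'.
Since nothing is captured, `findall` lists the 1 matched substring directly.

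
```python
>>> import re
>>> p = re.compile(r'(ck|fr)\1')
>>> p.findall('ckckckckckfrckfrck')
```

The backreference `\1` re-matches whatever the first group consumed, character for character.
Scanning left to right: at [0:4] match 'ckck', group 1 = 'ck'; at [4:8] match 'ckck', group 1 = 'ck'.
Because there's exactly one group, `findall` drops the full match and keeps group 1 from each hit.

['ck', 'ck']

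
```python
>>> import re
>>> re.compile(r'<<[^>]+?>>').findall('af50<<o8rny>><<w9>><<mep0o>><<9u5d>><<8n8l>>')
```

Matches: at [4:13] → '<<o8rny>>'; at [13:19] → '<<w9>>'; at [19:28] → '<<mep0o>>'; at [28:36] → '<<9u5d>>'; at [36:44] → '<<8n8l>>'.
With no groups in the pattern, `findall` gives back each whole match — 5 here.

['<<o8rny>>', '<<w9>>', '<<mep0o>>', '<<9u5d>>', '<<8n8l>>']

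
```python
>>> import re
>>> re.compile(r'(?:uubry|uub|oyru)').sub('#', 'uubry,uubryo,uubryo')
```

'#,#o,#o'

Alternation tries branches left to right and keeps the first one that lets the overall match succeed at that position.
Matches: at [0:5] → 'uubry'; at [6:11] → 'uubry'; at [13:18] → 'uubry'.
`sub` substitutes '#' at each match site.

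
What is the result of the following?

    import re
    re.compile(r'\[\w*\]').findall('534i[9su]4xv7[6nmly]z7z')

['[9su]', '[6nmly]']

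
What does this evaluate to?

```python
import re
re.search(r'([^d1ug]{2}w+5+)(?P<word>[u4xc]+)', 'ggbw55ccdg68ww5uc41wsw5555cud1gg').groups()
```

('68ww5', 'uc4')

The match spans [10:18] → '68ww5uc4'.
Captured: group 1 = '68ww5', group 2 = 'uc4'.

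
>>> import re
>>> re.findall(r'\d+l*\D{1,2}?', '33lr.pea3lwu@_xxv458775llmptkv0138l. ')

['33lr', '3lw', '458775llm', '0138l.']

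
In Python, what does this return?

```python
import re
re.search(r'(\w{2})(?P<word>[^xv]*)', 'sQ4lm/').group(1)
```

'sQ'

The pattern matches exactly 2 of a word character (captured); then zero or more of any character except [xv] (captured as 'word').
`re.search` tries every starting position until one works.
The match spans [0:6] → 'sQ4lm/'.
Captured: group 1 = 'sQ', group 2 = '4lm/'.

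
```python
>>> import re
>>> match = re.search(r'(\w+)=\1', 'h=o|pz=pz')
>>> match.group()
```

'pz=pz'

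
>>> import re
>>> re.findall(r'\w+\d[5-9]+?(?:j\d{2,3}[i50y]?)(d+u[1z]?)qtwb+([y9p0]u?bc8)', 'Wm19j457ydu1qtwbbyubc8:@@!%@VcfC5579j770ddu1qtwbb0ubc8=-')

The pattern matches one or more of a word character, then a digit, then one or more of a character in [5-9] (lazy); then the literal 'j', then 2 to 3 of a digit, then optionally one of [i50y] (non-capturing group); then one or more of the literal 'd', then a literal 'u', then optionally one of [1z] (captured); then the literal 'qtw', then one or more of a literal 'b'; then one of [y9p0], then optionally the literal 'u', then the literal 'bc8' (captured).
Walking the string: at [0:22] match 'Wm19j457ydu1qtwbbyubc8', groups = ('du1', 'yubc8'); at [28:54] match 'VcfC5579j770ddu1qtwbb0ubc8', groups = ('ddu1', '0ubc8').
2 groups means each result is a tuple of 2 captured strings — 2 here.

[('du1', 'yubc8'), ('ddu1', '0ubc8')]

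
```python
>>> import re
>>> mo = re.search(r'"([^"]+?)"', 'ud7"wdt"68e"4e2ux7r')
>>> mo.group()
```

`search` walks the string left to right and returns the first match it finds.
The match spans [3:8] → '"wdt"'.
Captured: group 1 = 'wdt'.

'"wdt"'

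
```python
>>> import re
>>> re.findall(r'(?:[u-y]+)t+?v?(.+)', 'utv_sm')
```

['_sm']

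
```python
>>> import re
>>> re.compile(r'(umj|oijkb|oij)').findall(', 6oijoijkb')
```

['oij', 'oijkb']

Alternation isn't longest-match — the leftmost alternative that fits at this position is chosen.
`findall` collects group 1 from each match (2 total).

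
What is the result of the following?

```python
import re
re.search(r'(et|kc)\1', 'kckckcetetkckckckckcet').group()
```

`\1` has to match the exact text group 1 already captured.
`re.search` scans for the first position where the pattern succeeds.
The match spans [0:4] → 'kckc'.
Captured: group 1 = 'kc'.

'kckc'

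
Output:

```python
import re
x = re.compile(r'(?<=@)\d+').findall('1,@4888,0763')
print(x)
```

['4888']

The `(?=…)`/`(?<=…)` assertion just peeks at neighbouring text; it doesn't advance the match position.
Scanning left to right: at [3:7] → '4888'.
Since nothing is captured, `findall` lists the 1 matched substring directly.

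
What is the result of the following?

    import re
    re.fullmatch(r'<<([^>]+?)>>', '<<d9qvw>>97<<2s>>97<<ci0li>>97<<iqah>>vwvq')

`re.fullmatch` requires the pattern to consume the entire string.
Here the string isn't matched end-to-end, so the call returns None.

None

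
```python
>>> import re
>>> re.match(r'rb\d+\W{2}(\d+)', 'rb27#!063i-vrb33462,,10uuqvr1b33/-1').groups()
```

('063',)

The match spans [0:9] → 'rb27#!063'.
Captured: group 1 = '063'.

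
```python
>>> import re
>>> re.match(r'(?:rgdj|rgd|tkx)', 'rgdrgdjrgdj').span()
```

(0, 3)

`re.match` won't scan ahead — the pattern has to work from the very first character.
The match spans [0:3] → 'rgd'.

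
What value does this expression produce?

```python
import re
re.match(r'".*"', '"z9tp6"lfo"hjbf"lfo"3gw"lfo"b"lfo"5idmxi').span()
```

(0, 34)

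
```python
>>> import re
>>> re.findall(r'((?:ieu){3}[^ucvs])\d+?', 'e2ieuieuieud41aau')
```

['ieuieuieud']

This matches the literal 'ieu' repeated 3 times, then any character except [ucvs] (captured); then one or more of a digit (lazy).
Scanning left to right: at [2:13] match 'ieuieuieud4', group 1 = 'ieuieuieud'.
With a single group, `findall` returns only what that group captured — 1 item.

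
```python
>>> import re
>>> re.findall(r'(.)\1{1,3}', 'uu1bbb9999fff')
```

`\1` is not a pattern — it's the concrete string captured by group 1, re-applied verbatim.
One capturing group, so `findall` returns just the captured substring from each match — 4 in all.

['u', 'b', '9', 'f']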